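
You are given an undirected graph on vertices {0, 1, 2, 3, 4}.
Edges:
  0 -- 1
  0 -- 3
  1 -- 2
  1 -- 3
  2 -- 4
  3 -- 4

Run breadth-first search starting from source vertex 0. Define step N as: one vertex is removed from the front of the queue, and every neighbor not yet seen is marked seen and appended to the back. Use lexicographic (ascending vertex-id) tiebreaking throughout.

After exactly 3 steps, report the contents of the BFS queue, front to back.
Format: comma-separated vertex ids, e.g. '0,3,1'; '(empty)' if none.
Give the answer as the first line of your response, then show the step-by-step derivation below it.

2,4

step 1: dequeue 0; queue=[1,3]; order=0
step 2: dequeue 1; queue=[3,2]; order=0,1
step 3: dequeue 3; queue=[2,4]; order=0,1,3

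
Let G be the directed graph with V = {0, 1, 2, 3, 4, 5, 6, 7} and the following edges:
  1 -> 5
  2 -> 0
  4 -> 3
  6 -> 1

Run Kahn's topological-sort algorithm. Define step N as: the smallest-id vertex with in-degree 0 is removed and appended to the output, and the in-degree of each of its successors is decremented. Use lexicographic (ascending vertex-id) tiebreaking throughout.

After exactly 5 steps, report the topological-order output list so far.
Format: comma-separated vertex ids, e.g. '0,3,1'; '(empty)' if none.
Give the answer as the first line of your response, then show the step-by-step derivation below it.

2,0,4,3,6

step 1: output 2; order=[2]; indeg=(0,1,0,1,0,1,0,0)
step 2: output 0; order=[2,0]; indeg=(0,1,0,1,0,1,0,0)
step 3: output 4; order=[2,0,4]; indeg=(0,1,0,0,0,1,0,0)
step 4: output 3; order=[2,0,4,3]; indeg=(0,1,0,0,0,1,0,0)
step 5: output 6; order=[2,0,4,3,6]; indeg=(0,0,0,0,0,1,0,0)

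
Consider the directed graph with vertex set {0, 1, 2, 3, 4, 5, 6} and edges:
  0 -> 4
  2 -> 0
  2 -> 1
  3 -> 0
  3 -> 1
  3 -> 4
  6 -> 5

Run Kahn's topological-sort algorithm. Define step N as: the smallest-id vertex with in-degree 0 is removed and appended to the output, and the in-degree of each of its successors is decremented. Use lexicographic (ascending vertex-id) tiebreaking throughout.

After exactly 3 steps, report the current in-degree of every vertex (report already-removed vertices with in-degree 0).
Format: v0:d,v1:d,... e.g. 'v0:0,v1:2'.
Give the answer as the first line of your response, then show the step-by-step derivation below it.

v0:0,v1:0,v2:0,v3:0,v4:0,v5:1,v6:0

step 1: output 2; order=[2]; indeg=(1,1,0,0,2,1,0)
step 2: output 3; order=[2,3]; indeg=(0,0,0,0,1,1,0)
step 3: output 0; order=[2,3,0]; indeg=(0,0,0,0,0,1,0)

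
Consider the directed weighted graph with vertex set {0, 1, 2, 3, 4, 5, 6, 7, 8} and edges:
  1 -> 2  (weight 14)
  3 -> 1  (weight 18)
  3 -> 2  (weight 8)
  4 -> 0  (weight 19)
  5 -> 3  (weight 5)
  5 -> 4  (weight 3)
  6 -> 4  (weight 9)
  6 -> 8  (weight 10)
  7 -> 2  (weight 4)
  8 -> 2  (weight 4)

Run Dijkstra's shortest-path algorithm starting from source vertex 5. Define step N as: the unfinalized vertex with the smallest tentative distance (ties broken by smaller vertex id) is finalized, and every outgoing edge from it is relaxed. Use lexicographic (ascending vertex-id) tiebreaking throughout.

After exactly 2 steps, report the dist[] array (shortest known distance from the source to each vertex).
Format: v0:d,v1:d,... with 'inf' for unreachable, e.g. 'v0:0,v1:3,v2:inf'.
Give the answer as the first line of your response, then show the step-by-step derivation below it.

v0:22,v1:inf,v2:inf,v3:5,v4:3,v5:0,v6:inf,v7:inf,v8:inf

step 1: dist = v0:inf,v1:inf,v2:inf,v3:5,v4:3,v5:0,v6:inf,v7:inf,v8:inf
step 2: dist = v0:22,v1:inf,v2:inf,v3:5,v4:3,v5:0,v6:inf,v7:inf,v8:inf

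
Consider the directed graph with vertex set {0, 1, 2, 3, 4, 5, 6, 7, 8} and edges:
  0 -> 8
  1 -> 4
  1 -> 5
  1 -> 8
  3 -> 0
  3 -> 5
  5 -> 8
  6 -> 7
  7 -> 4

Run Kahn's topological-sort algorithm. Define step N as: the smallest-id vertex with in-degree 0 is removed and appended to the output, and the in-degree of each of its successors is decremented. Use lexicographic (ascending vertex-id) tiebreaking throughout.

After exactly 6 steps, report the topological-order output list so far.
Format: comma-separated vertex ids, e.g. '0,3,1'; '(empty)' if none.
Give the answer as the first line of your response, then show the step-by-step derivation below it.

1,2,3,0,5,6

step 1: output 1; order=[1]; indeg=(1,0,0,0,1,1,0,1,2)
step 2: output 2; order=[1,2]; indeg=(1,0,0,0,1,1,0,1,2)
step 3: output 3; order=[1,2,3]; indeg=(0,0,0,0,1,0,0,1,2)
step 4: output 0; order=[1,2,3,0]; indeg=(0,0,0,0,1,0,0,1,1)
step 5: output 5; order=[1,2,3,0,5]; indeg=(0,0,0,0,1,0,0,1,0)
step 6: output 6; order=[1,2,3,0,5,6]; indeg=(0,0,0,0,1,0,0,0,0)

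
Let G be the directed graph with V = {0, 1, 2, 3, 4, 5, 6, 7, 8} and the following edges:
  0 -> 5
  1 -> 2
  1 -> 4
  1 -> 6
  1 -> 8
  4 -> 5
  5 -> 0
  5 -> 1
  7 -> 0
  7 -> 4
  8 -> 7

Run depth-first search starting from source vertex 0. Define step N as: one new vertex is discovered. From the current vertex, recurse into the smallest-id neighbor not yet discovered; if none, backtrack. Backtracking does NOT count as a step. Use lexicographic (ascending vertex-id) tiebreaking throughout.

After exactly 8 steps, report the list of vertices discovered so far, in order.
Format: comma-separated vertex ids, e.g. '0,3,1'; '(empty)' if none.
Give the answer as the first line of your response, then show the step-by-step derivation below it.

0,5,1,2,4,6,8,7

step 1: discover 0; path=0; order=0
step 2: discover 5; path=0>5; order=0,5
step 3: discover 1; path=0>5>1; order=0,5,1
step 4: discover 2; path=0>5>1>2; order=0,5,1,2
step 5: discover 4; path=0>5>1>4; order=0,5,1,2,4
step 6: discover 6; path=0>5>1>6; order=0,5,1,2,4,6
step 7: discover 8; path=0>5>1>8; order=0,5,1,2,4,6,8
step 8: discover 7; path=0>5>1>8>7; order=0,5,1,2,4,6,8,7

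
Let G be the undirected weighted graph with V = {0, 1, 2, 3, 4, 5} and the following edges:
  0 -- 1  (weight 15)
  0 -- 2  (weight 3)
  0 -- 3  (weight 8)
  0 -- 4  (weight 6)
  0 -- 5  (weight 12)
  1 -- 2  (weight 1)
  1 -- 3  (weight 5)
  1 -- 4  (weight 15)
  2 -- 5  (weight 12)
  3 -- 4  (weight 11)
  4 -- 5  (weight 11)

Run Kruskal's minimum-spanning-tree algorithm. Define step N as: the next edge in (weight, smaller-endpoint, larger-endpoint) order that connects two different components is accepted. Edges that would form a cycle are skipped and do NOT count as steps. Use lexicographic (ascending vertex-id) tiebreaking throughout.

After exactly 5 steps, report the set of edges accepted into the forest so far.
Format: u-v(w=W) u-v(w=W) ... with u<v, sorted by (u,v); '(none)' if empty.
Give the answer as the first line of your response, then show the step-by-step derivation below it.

0-2(w=3) 0-4(w=6) 1-2(w=1) 1-3(w=5) 4-5(w=11)

step 1: add edge 1-2 (w=1); MST = {1-2(w=1)}
step 2: add edge 0-2 (w=3); MST = {0-2(w=3) 1-2(w=1)}
step 3: add edge 1-3 (w=5); MST = {0-2(w=3) 1-2(w=1) 1-3(w=5)}
step 4: add edge 0-4 (w=6); MST = {0-2(w=3) 0-4(w=6) 1-2(w=1) 1-3(w=5)}
step 5: add edge 4-5 (w=11); MST = {0-2(w=3) 0-4(w=6) 1-2(w=1) 1-3(w=5) 4-5(w=11)}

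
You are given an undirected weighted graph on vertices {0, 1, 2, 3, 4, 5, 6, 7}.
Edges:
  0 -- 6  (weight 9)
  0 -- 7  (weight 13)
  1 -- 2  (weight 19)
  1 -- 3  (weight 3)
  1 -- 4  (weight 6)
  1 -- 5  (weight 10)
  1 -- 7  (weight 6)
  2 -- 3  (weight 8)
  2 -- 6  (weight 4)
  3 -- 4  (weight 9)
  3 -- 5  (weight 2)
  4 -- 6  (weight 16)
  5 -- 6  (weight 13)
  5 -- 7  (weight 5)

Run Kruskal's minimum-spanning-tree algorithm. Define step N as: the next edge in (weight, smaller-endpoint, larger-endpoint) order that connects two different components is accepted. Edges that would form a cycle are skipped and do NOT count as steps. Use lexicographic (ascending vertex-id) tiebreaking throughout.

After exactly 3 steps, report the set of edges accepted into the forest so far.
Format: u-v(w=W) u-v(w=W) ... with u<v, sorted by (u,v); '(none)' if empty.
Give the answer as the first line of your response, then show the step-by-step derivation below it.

1-3(w=3) 2-6(w=4) 3-5(w=2)

step 1: add edge 3-5 (w=2); MST = {3-5(w=2)}
step 2: add edge 1-3 (w=3); MST = {1-3(w=3) 3-5(w=2)}
step 3: add edge 2-6 (w=4); MST = {1-3(w=3) 2-6(w=4) 3-5(w=2)}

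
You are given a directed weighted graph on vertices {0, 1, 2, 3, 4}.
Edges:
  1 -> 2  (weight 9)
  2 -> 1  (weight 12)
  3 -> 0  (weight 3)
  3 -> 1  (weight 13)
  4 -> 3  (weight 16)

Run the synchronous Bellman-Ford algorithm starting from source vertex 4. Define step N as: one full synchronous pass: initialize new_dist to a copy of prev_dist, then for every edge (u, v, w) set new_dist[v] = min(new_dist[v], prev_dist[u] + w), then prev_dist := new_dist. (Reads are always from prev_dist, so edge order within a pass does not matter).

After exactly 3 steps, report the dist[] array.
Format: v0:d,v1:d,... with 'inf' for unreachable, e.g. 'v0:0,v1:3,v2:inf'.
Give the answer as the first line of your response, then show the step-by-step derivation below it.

v0:19,v1:29,v2:38,v3:16,v4:0

step 1: dist = v0:inf,v1:inf,v2:inf,v3:16,v4:0
step 2: dist = v0:19,v1:29,v2:inf,v3:16,v4:0
step 3: dist = v0:19,v1:29,v2:38,v3:16,v4:0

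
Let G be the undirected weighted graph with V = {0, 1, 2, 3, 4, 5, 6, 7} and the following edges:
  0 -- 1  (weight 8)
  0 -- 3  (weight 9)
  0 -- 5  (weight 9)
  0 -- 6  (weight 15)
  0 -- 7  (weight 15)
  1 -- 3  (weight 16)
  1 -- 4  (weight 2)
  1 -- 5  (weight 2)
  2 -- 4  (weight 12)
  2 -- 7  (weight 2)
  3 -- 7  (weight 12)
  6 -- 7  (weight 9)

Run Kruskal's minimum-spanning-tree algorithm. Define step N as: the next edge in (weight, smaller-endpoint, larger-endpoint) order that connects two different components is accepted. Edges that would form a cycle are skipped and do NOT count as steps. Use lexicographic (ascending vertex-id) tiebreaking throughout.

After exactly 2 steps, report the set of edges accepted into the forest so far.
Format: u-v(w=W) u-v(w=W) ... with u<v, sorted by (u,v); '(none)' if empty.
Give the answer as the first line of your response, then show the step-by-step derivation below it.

1-4(w=2) 1-5(w=2)

step 1: add edge 1-4 (w=2); MST = {1-4(w=2)}
step 2: add edge 1-5 (w=2); MST = {1-4(w=2) 1-5(w=2)}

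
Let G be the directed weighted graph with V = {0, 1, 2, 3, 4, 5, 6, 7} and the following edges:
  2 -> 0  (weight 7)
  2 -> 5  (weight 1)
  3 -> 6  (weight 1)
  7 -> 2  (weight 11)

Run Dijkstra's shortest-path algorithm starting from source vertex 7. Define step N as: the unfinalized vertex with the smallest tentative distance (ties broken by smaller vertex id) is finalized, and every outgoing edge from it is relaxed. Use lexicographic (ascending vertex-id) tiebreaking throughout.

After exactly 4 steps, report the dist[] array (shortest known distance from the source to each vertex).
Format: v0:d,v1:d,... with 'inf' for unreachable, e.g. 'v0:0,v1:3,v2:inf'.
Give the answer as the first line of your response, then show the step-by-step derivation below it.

v0:18,v1:inf,v2:11,v3:inf,v4:inf,v5:12,v6:inf,v7:0

step 1: dist = v0:inf,v1:inf,v2:11,v3:inf,v4:inf,v5:inf,v6:inf,v7:0
step 2: dist = v0:18,v1:inf,v2:11,v3:inf,v4:inf,v5:12,v6:inf,v7:0
step 3: dist = v0:18,v1:inf,v2:11,v3:inf,v4:inf,v5:12,v6:inf,v7:0
step 4: dist = v0:18,v1:inf,v2:11,v3:inf,v4:inf,v5:12,v6:inf,v7:0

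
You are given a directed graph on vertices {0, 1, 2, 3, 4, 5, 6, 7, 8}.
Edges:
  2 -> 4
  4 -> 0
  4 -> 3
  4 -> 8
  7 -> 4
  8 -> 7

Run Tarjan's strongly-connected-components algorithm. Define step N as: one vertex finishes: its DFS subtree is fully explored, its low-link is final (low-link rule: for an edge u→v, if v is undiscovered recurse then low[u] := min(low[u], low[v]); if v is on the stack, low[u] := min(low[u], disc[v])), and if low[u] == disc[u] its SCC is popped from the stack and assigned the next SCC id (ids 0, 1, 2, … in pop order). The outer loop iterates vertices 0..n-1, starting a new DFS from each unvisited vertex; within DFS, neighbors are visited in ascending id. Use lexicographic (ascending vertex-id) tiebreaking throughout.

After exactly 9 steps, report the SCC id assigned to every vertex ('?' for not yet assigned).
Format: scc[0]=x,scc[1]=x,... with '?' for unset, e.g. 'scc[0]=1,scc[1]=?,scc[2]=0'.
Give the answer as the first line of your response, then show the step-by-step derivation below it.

scc[0]=0,scc[1]=1,scc[2]=4,scc[3]=2,scc[4]=3,scc[5]=5,scc[6]=6,scc[7]=3,scc[8]=3

step 1: low=(low[0]=0,low[1]=?,low[2]=?,low[3]=?,low[4]=?,low[5]=?,low[6]=?,low[7]=?,low[8]=?); scc=(scc[0]=0,scc[1]=?,scc[2]=?,scc[3]=?,scc[4]=?,scc[5]=?,scc[6]=?,scc[7]=?,scc[8]=?)
step 2: low=(low[0]=0,low[1]=1,low[2]=?,low[3]=?,low[4]=?,low[5]=?,low[6]=?,low[7]=?,low[8]=?); scc=(scc[0]=0,scc[1]=1,scc[2]=?,scc[3]=?,scc[4]=?,scc[5]=?,scc[6]=?,scc[7]=?,scc[8]=?)
step 3: low=(low[0]=0,low[1]=1,low[2]=2,low[3]=4,low[4]=3,low[5]=?,low[6]=?,low[7]=?,low[8]=?); scc=(scc[0]=0,scc[1]=1,scc[2]=?,scc[3]=2,scc[4]=?,scc[5]=?,scc[6]=?,scc[7]=?,scc[8]=?)
step 4: low=(low[0]=0,low[1]=1,low[2]=2,low[3]=4,low[4]=3,low[5]=?,low[6]=?,low[7]=3,low[8]=5); scc=(scc[0]=0,scc[1]=1,scc[2]=?,scc[3]=2,scc[4]=?,scc[5]=?,scc[6]=?,scc[7]=?,scc[8]=?)
step 5: low=(low[0]=0,low[1]=1,low[2]=2,low[3]=4,low[4]=3,low[5]=?,low[6]=?,low[7]=3,low[8]=3); scc=(scc[0]=0,scc[1]=1,scc[2]=?,scc[3]=2,scc[4]=?,scc[5]=?,scc[6]=?,scc[7]=?,scc[8]=?)
step 6: low=(low[0]=0,low[1]=1,low[2]=2,low[3]=4,low[4]=3,low[5]=?,low[6]=?,low[7]=3,low[8]=3); scc=(scc[0]=0,scc[1]=1,scc[2]=?,scc[3]=2,scc[4]=3,scc[5]=?,scc[6]=?,scc[7]=3,scc[8]=3)
step 7: low=(low[0]=0,low[1]=1,low[2]=2,low[3]=4,low[4]=3,low[5]=?,low[6]=?,low[7]=3,low[8]=3); scc=(scc[0]=0,scc[1]=1,scc[2]=4,scc[3]=2,scc[4]=3,scc[5]=?,scc[6]=?,scc[7]=3,scc[8]=3)
step 8: low=(low[0]=0,low[1]=1,low[2]=2,low[3]=4,low[4]=3,low[5]=7,low[6]=?,low[7]=3,low[8]=3); scc=(scc[0]=0,scc[1]=1,scc[2]=4,scc[3]=2,scc[4]=3,scc[5]=5,scc[6]=?,scc[7]=3,scc[8]=3)
step 9: low=(low[0]=0,low[1]=1,low[2]=2,low[3]=4,low[4]=3,low[5]=7,low[6]=8,low[7]=3,low[8]=3); scc=(scc[0]=0,scc[1]=1,scc[2]=4,scc[3]=2,scc[4]=3,scc[5]=5,scc[6]=6,scc[7]=3,scc[8]=3)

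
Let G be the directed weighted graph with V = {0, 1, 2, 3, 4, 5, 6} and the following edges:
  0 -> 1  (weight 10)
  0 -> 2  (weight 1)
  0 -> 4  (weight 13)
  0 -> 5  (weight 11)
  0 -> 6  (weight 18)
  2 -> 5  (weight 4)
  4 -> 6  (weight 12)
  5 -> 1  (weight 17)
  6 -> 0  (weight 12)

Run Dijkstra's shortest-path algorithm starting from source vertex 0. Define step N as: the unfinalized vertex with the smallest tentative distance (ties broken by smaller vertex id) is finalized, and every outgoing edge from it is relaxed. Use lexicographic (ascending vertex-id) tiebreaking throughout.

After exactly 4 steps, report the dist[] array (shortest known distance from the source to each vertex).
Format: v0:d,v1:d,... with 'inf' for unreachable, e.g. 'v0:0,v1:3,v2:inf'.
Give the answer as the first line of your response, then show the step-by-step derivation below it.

v0:0,v1:10,v2:1,v3:inf,v4:13,v5:5,v6:18

step 1: dist = v0:0,v1:10,v2:1,v3:inf,v4:13,v5:11,v6:18
step 2: dist = v0:0,v1:10,v2:1,v3:inf,v4:13,v5:5,v6:18
step 3: dist = v0:0,v1:10,v2:1,v3:inf,v4:13,v5:5,v6:18
step 4: dist = v0:0,v1:10,v2:1,v3:inf,v4:13,v5:5,v6:18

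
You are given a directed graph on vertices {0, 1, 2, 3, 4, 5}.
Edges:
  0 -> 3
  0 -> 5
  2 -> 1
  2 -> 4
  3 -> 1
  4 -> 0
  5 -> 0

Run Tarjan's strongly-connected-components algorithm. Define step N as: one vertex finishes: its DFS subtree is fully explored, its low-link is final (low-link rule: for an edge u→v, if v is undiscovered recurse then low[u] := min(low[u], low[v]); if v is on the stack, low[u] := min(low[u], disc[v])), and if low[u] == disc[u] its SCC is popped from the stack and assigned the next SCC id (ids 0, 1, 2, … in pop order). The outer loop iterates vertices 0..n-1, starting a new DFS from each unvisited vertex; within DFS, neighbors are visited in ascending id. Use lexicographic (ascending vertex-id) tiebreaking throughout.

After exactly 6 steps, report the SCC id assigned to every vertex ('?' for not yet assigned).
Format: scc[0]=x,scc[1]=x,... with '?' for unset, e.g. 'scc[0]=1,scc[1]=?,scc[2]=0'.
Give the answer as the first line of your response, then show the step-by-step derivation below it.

scc[0]=2,scc[1]=0,scc[2]=4,scc[3]=1,scc[4]=3,scc[5]=2

step 1: low=(low[0]=0,low[1]=2,low[2]=?,low[3]=1,low[4]=?,low[5]=?); scc=(scc[0]=?,scc[1]=0,scc[2]=?,scc[3]=?,scc[4]=?,scc[5]=?)
step 2: low=(low[0]=0,low[1]=2,low[2]=?,low[3]=1,low[4]=?,low[5]=?); scc=(scc[0]=?,scc[1]=0,scc[2]=?,scc[3]=1,scc[4]=?,scc[5]=?)
step 3: low=(low[0]=0,low[1]=2,low[2]=?,low[3]=1,low[4]=?,low[5]=0); scc=(scc[0]=?,scc[1]=0,scc[2]=?,scc[3]=1,scc[4]=?,scc[5]=?)
step 4: low=(low[0]=0,low[1]=2,low[2]=?,low[3]=1,low[4]=?,low[5]=0); scc=(scc[0]=2,scc[1]=0,scc[2]=?,scc[3]=1,scc[4]=?,scc[5]=2)
step 5: low=(low[0]=0,low[1]=2,low[2]=4,low[3]=1,low[4]=5,low[5]=0); scc=(scc[0]=2,scc[1]=0,scc[2]=?,scc[3]=1,scc[4]=3,scc[5]=2)
step 6: low=(low[0]=0,low[1]=2,low[2]=4,low[3]=1,low[4]=5,low[5]=0); scc=(scc[0]=2,scc[1]=0,scc[2]=4,scc[3]=1,scc[4]=3,scc[5]=2)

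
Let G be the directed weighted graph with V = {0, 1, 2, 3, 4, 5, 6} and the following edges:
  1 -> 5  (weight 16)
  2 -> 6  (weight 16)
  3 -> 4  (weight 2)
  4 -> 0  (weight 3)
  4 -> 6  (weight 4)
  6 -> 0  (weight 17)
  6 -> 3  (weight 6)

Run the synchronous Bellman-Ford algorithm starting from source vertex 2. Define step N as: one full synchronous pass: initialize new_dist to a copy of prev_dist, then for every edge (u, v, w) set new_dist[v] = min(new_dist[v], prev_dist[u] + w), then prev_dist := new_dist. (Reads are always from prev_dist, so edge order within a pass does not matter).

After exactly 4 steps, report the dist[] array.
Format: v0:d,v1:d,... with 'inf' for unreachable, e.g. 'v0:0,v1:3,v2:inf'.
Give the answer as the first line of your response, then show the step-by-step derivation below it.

v0:27,v1:inf,v2:0,v3:22,v4:24,v5:inf,v6:16

step 1: dist = v0:inf,v1:inf,v2:0,v3:inf,v4:inf,v5:inf,v6:16
step 2: dist = v0:33,v1:inf,v2:0,v3:22,v4:inf,v5:inf,v6:16
step 3: dist = v0:33,v1:inf,v2:0,v3:22,v4:24,v5:inf,v6:16
step 4: dist = v0:27,v1:inf,v2:0,v3:22,v4:24,v5:inf,v6:16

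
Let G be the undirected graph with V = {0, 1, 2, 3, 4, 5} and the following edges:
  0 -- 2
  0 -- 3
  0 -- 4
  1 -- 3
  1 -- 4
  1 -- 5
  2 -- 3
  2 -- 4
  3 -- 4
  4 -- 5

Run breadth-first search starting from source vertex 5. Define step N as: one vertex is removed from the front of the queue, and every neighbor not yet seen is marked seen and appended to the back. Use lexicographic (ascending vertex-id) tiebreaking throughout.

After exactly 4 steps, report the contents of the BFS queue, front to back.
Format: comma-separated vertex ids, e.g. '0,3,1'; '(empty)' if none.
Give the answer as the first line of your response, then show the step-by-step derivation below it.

0,2

step 1: dequeue 5; queue=[1,4]; order=5
step 2: dequeue 1; queue=[4,3]; order=5,1
step 3: dequeue 4; queue=[3,0,2]; order=5,1,4
step 4: dequeue 3; queue=[0,2]; order=5,1,4,3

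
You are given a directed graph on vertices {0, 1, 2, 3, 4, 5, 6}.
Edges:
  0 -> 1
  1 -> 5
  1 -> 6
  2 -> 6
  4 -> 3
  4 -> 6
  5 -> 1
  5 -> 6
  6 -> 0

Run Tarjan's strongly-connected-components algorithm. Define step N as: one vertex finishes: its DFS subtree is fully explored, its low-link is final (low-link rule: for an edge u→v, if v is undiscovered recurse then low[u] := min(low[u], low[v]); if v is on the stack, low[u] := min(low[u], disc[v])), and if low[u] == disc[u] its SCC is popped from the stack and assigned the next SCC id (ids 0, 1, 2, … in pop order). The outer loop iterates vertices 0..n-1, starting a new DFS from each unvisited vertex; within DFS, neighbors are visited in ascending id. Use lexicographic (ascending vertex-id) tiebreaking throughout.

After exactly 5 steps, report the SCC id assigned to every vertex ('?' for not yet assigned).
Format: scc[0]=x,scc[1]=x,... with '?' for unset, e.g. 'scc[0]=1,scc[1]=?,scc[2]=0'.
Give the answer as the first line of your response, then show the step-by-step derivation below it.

scc[0]=0,scc[1]=0,scc[2]=1,scc[3]=?,scc[4]=?,scc[5]=0,scc[6]=0

step 1: low=(low[0]=0,low[1]=1,low[2]=?,low[3]=?,low[4]=?,low[5]=1,low[6]=0); scc=(scc[0]=?,scc[1]=?,scc[2]=?,scc[3]=?,scc[4]=?,scc[5]=?,scc[6]=?)
step 2: low=(low[0]=0,low[1]=1,low[2]=?,low[3]=?,low[4]=?,low[5]=0,low[6]=0); scc=(scc[0]=?,scc[1]=?,scc[2]=?,scc[3]=?,scc[4]=?,scc[5]=?,scc[6]=?)
step 3: low=(low[0]=0,low[1]=0,low[2]=?,low[3]=?,low[4]=?,low[5]=0,low[6]=0); scc=(scc[0]=?,scc[1]=?,scc[2]=?,scc[3]=?,scc[4]=?,scc[5]=?,scc[6]=?)
step 4: low=(low[0]=0,low[1]=0,low[2]=?,low[3]=?,low[4]=?,low[5]=0,low[6]=0); scc=(scc[0]=0,scc[1]=0,scc[2]=?,scc[3]=?,scc[4]=?,scc[5]=0,scc[6]=0)
step 5: low=(low[0]=0,low[1]=0,low[2]=4,low[3]=?,low[4]=?,low[5]=0,low[6]=0); scc=(scc[0]=0,scc[1]=0,scc[2]=1,scc[3]=?,scc[4]=?,scc[5]=0,scc[6]=0)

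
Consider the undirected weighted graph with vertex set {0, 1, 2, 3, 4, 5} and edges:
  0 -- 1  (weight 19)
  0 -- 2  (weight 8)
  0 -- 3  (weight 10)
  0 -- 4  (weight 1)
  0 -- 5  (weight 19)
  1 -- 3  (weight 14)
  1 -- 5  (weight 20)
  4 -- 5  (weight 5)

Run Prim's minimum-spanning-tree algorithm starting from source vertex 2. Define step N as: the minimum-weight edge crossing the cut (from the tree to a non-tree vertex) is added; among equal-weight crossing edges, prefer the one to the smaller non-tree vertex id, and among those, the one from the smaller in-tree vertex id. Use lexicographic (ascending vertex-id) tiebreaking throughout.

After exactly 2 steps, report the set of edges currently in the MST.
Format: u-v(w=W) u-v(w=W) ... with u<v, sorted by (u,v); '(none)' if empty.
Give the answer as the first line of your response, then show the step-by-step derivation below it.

0-2(w=8) 0-4(w=1)

step 1: add edge 0-2 (w=8); MST = {0-2(w=8)}
step 2: add edge 0-4 (w=1); MST = {0-2(w=8) 0-4(w=1)}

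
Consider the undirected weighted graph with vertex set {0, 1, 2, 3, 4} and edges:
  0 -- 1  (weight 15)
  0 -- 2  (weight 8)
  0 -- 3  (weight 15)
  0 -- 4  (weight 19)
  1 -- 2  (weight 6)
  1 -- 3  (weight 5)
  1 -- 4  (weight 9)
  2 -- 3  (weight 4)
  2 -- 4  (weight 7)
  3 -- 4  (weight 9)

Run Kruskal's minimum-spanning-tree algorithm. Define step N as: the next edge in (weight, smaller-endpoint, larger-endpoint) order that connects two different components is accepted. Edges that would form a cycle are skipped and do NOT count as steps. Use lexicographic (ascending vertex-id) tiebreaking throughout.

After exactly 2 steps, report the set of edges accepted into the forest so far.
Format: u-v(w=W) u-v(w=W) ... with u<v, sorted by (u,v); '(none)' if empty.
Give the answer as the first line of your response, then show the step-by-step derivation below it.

1-3(w=5) 2-3(w=4)

step 1: add edge 2-3 (w=4); MST = {2-3(w=4)}
step 2: add edge 1-3 (w=5); MST = {1-3(w=5) 2-3(w=4)}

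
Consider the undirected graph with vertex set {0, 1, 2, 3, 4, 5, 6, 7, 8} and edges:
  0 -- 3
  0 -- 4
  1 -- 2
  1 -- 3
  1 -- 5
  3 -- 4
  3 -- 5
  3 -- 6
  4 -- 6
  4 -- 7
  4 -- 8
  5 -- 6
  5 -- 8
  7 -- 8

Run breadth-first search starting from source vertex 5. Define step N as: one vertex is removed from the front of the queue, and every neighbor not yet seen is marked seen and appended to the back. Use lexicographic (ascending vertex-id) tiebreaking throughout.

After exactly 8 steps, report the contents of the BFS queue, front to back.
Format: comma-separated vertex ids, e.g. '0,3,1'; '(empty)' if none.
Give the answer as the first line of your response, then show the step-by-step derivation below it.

7

step 1: dequeue 5; queue=[1,3,6,8]; order=5
step 2: dequeue 1; queue=[3,6,8,2]; order=5,1
step 3: dequeue 3; queue=[6,8,2,0,4]; order=5,1,3
step 4: dequeue 6; queue=[8,2,0,4]; order=5,1,3,6
step 5: dequeue 8; queue=[2,0,4,7]; order=5,1,3,6,8
step 6: dequeue 2; queue=[0,4,7]; order=5,1,3,6,8,2
step 7: dequeue 0; queue=[4,7]; order=5,1,3,6,8,2,0
step 8: dequeue 4; queue=[7]; order=5,1,3,6,8,2,0,4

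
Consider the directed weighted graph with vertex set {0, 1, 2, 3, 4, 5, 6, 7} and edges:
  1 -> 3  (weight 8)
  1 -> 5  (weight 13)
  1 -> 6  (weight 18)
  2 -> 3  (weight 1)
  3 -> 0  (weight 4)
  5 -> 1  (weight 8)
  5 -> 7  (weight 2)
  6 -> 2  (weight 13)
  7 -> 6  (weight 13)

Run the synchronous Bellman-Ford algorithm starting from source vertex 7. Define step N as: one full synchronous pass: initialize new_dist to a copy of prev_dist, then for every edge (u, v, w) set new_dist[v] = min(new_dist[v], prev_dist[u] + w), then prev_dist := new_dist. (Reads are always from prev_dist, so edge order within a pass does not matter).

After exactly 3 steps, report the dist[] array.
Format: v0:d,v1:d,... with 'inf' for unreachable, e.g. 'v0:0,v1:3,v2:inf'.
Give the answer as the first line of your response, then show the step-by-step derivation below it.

v0:inf,v1:inf,v2:26,v3:27,v4:inf,v5:inf,v6:13,v7:0

step 1: dist = v0:inf,v1:inf,v2:inf,v3:inf,v4:inf,v5:inf,v6:13,v7:0
step 2: dist = v0:inf,v1:inf,v2:26,v3:inf,v4:inf,v5:inf,v6:13,v7:0
step 3: dist = v0:inf,v1:inf,v2:26,v3:27,v4:inf,v5:inf,v6:13,v7:0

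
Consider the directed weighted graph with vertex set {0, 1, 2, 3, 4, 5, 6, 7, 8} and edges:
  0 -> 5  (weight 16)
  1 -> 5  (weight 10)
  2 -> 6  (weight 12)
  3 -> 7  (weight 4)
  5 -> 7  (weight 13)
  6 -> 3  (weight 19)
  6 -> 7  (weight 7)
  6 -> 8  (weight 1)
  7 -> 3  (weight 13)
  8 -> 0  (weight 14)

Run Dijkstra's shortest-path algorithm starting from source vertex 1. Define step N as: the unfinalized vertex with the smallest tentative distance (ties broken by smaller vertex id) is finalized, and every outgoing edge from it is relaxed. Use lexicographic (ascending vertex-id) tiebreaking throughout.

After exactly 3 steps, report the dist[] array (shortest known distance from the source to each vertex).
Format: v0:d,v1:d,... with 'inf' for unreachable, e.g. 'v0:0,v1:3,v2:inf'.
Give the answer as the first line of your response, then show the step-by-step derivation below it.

v0:inf,v1:0,v2:inf,v3:36,v4:inf,v5:10,v6:inf,v7:23,v8:inf

step 1: dist = v0:inf,v1:0,v2:inf,v3:inf,v4:inf,v5:10,v6:inf,v7:inf,v8:inf
step 2: dist = v0:inf,v1:0,v2:inf,v3:inf,v4:inf,v5:10,v6:inf,v7:23,v8:inf
step 3: dist = v0:inf,v1:0,v2:inf,v3:36,v4:inf,v5:10,v6:inf,v7:23,v8:inf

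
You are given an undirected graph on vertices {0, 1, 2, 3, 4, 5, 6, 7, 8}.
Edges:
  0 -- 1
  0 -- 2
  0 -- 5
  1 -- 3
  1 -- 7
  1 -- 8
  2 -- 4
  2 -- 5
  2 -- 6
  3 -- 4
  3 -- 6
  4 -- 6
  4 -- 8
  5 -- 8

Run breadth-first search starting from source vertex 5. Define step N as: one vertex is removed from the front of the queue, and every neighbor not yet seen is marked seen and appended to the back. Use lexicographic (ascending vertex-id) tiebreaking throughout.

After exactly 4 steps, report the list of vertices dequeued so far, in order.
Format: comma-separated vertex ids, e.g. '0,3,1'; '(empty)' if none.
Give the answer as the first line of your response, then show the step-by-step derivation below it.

5,0,2,8

step 1: dequeue 5; queue=[0,2,8]; order=5
step 2: dequeue 0; queue=[2,8,1]; order=5,0
step 3: dequeue 2; queue=[8,1,4,6]; order=5,0,2
step 4: dequeue 8; queue=[1,4,6]; order=5,0,2,8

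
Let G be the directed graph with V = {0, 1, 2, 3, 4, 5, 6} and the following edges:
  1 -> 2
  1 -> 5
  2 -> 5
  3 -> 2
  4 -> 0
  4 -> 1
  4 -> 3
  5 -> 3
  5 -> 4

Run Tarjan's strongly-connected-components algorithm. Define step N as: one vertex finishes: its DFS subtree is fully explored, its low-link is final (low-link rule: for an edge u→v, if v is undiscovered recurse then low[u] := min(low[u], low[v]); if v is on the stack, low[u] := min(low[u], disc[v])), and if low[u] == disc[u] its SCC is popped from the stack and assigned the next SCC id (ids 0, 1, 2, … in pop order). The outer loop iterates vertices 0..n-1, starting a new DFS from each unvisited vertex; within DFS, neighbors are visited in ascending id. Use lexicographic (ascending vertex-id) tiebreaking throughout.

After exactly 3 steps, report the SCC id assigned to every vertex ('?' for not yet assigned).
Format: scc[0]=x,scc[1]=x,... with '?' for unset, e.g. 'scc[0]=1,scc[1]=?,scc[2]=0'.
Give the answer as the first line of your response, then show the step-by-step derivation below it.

scc[0]=0,scc[1]=?,scc[2]=?,scc[3]=?,scc[4]=?,scc[5]=?,scc[6]=?

step 1: low=(low[0]=0,low[1]=?,low[2]=?,low[3]=?,low[4]=?,low[5]=?,low[6]=?); scc=(scc[0]=0,scc[1]=?,scc[2]=?,scc[3]=?,scc[4]=?,scc[5]=?,scc[6]=?)
step 2: low=(low[0]=0,low[1]=1,low[2]=2,low[3]=2,low[4]=?,low[5]=3,low[6]=?); scc=(scc[0]=0,scc[1]=?,scc[2]=?,scc[3]=?,scc[4]=?,scc[5]=?,scc[6]=?)
step 3: low=(low[0]=0,low[1]=1,low[2]=2,low[3]=2,low[4]=1,low[5]=2,low[6]=?); scc=(scc[0]=0,scc[1]=?,scc[2]=?,scc[3]=?,scc[4]=?,scc[5]=?,scc[6]=?)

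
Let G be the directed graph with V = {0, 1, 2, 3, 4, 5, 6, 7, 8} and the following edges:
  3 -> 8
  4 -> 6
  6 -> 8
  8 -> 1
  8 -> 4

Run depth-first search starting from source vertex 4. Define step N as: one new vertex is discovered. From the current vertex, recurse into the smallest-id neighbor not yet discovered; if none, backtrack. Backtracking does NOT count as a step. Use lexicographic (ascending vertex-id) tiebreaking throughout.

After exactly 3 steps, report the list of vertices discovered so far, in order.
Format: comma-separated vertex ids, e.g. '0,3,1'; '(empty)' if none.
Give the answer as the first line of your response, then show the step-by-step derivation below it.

4,6,8

step 1: discover 4; path=4; order=4
step 2: discover 6; path=4>6; order=4,6
step 3: discover 8; path=4>6>8; order=4,6,8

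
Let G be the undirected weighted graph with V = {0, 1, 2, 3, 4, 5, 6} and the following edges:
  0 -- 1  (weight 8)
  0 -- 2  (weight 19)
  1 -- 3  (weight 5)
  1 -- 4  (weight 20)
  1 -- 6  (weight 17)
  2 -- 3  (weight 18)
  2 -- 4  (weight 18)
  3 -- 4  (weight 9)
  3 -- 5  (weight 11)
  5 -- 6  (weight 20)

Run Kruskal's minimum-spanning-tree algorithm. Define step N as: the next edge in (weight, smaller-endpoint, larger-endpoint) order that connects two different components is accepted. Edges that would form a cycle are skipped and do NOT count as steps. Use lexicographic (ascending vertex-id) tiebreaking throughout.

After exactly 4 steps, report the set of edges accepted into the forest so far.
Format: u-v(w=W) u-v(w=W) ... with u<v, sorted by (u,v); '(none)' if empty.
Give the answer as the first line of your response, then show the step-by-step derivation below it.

0-1(w=8) 1-3(w=5) 3-4(w=9) 3-5(w=11)

step 1: add edge 1-3 (w=5); MST = {1-3(w=5)}
step 2: add edge 0-1 (w=8); MST = {0-1(w=8) 1-3(w=5)}
step 3: add edge 3-4 (w=9); MST = {0-1(w=8) 1-3(w=5) 3-4(w=9)}
step 4: add edge 3-5 (w=11); MST = {0-1(w=8) 1-3(w=5) 3-4(w=9) 3-5(w=11)}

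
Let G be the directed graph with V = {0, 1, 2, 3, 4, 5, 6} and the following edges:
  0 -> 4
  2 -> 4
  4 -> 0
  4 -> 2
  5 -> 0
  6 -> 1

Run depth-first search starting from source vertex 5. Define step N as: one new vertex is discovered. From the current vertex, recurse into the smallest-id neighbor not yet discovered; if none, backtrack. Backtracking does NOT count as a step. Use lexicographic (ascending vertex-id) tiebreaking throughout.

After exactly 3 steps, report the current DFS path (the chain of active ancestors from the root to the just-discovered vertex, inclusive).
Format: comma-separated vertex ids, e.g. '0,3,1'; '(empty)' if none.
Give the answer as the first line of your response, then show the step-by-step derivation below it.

5,0,4

step 1: discover 5; path=5; order=5
step 2: discover 0; path=5>0; order=5,0
step 3: discover 4; path=5>0>4; order=5,0,4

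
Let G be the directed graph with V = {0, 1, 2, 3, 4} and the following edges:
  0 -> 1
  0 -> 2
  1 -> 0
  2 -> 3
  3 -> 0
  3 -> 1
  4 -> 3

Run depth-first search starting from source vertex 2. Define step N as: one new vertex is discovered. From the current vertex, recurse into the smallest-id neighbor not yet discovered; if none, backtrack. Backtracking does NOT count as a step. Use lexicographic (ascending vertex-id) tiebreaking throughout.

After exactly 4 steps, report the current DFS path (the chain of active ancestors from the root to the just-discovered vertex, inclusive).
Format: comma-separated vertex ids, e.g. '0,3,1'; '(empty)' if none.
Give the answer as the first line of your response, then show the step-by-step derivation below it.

2,3,0,1

step 1: discover 2; path=2; order=2
step 2: discover 3; path=2>3; order=2,3
step 3: discover 0; path=2>3>0; order=2,3,0
step 4: discover 1; path=2>3>0>1; order=2,3,0,1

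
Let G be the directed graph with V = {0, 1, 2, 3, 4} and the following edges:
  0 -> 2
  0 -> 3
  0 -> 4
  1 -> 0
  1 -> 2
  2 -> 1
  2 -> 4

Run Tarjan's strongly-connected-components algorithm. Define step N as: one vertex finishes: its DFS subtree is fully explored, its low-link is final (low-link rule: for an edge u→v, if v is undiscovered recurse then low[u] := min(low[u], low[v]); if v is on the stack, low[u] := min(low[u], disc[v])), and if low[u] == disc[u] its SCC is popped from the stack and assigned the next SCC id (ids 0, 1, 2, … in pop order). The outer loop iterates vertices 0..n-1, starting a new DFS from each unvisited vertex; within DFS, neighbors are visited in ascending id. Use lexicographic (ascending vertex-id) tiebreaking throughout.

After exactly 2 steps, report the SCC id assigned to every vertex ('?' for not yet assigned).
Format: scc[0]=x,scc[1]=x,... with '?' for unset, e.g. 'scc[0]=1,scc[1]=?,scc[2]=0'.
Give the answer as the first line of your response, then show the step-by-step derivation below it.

scc[0]=?,scc[1]=?,scc[2]=?,scc[3]=?,scc[4]=0

step 1: low=(low[0]=0,low[1]=0,low[2]=1,low[3]=?,low[4]=?); scc=(scc[0]=?,scc[1]=?,scc[2]=?,scc[3]=?,scc[4]=?)
step 2: low=(low[0]=0,low[1]=0,low[2]=0,low[3]=?,low[4]=3); scc=(scc[0]=?,scc[1]=?,scc[2]=?,scc[3]=?,scc[4]=0)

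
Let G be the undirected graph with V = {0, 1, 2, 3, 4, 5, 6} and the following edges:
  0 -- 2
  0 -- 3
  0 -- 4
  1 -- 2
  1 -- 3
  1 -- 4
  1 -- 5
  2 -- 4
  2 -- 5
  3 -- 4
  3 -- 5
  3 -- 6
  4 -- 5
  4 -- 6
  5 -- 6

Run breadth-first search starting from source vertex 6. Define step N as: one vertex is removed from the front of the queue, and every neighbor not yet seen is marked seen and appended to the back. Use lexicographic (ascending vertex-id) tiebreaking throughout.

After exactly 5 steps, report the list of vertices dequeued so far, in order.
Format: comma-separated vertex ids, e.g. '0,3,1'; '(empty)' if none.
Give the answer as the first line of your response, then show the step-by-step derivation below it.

6,3,4,5,0

step 1: dequeue 6; queue=[3,4,5]; order=6
step 2: dequeue 3; queue=[4,5,0,1]; order=6,3
step 3: dequeue 4; queue=[5,0,1,2]; order=6,3,4
step 4: dequeue 5; queue=[0,1,2]; order=6,3,4,5
step 5: dequeue 0; queue=[1,2]; order=6,3,4,5,0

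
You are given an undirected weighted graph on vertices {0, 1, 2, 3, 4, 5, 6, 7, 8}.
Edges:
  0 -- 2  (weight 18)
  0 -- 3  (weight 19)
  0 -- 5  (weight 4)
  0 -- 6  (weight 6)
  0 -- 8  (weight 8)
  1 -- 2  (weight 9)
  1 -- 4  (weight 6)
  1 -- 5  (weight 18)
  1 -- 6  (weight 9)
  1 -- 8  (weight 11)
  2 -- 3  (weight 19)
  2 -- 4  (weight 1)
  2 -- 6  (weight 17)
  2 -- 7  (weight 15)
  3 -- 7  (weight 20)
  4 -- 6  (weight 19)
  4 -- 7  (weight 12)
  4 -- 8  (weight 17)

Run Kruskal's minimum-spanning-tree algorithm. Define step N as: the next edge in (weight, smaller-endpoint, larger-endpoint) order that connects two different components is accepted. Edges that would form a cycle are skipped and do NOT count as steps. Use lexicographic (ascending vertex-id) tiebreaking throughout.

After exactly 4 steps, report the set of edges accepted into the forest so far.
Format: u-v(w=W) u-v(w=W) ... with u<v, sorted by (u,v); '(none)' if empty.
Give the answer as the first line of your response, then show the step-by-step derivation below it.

0-5(w=4) 0-6(w=6) 1-4(w=6) 2-4(w=1)

step 1: add edge 2-4 (w=1); MST = {2-4(w=1)}
step 2: add edge 0-5 (w=4); MST = {0-5(w=4) 2-4(w=1)}
step 3: add edge 0-6 (w=6); MST = {0-5(w=4) 0-6(w=6) 2-4(w=1)}
step 4: add edge 1-4 (w=6); MST = {0-5(w=4) 0-6(w=6) 1-4(w=6) 2-4(w=1)}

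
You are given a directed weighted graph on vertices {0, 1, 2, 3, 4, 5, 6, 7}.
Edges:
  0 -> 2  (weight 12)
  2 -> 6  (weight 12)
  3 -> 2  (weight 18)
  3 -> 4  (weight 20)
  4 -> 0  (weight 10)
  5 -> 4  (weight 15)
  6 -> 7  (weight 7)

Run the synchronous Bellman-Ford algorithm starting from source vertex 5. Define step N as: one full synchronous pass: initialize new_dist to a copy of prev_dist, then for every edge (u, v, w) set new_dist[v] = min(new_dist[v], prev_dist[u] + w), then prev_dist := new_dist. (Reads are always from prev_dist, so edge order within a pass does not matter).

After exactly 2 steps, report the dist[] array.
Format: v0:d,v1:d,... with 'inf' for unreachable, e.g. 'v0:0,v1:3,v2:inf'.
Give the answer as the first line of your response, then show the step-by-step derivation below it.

v0:25,v1:inf,v2:inf,v3:inf,v4:15,v5:0,v6:inf,v7:inf

step 1: dist = v0:inf,v1:inf,v2:inf,v3:inf,v4:15,v5:0,v6:inf,v7:inf
step 2: dist = v0:25,v1:inf,v2:inf,v3:inf,v4:15,v5:0,v6:inf,v7:inf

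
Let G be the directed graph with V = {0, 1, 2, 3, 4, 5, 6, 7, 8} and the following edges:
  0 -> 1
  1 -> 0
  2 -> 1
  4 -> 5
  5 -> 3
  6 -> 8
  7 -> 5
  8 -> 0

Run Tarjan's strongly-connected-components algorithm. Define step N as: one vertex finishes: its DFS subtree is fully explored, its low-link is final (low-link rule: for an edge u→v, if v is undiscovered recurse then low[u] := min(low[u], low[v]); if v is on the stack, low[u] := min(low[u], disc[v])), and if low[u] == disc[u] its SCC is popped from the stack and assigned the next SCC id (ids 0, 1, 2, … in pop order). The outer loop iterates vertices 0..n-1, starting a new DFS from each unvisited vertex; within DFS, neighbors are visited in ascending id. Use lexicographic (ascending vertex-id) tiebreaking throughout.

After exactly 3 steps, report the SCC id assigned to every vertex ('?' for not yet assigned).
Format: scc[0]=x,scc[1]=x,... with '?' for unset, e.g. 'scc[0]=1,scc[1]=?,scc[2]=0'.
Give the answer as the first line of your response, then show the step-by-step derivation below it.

scc[0]=0,scc[1]=0,scc[2]=1,scc[3]=?,scc[4]=?,scc[5]=?,scc[6]=?,scc[7]=?,scc[8]=?

step 1: low=(low[0]=0,low[1]=0,low[2]=?,low[3]=?,low[4]=?,low[5]=?,low[6]=?,low[7]=?,low[8]=?); scc=(scc[0]=?,scc[1]=?,scc[2]=?,scc[3]=?,scc[4]=?,scc[5]=?,scc[6]=?,scc[7]=?,scc[8]=?)
step 2: low=(low[0]=0,low[1]=0,low[2]=?,low[3]=?,low[4]=?,low[5]=?,low[6]=?,low[7]=?,low[8]=?); scc=(scc[0]=0,scc[1]=0,scc[2]=?,scc[3]=?,scc[4]=?,scc[5]=?,scc[6]=?,scc[7]=?,scc[8]=?)
step 3: low=(low[0]=0,low[1]=0,low[2]=2,low[3]=?,low[4]=?,low[5]=?,low[6]=?,low[7]=?,low[8]=?); scc=(scc[0]=0,scc[1]=0,scc[2]=1,scc[3]=?,scc[4]=?,scc[5]=?,scc[6]=?,scc[7]=?,scc[8]=?)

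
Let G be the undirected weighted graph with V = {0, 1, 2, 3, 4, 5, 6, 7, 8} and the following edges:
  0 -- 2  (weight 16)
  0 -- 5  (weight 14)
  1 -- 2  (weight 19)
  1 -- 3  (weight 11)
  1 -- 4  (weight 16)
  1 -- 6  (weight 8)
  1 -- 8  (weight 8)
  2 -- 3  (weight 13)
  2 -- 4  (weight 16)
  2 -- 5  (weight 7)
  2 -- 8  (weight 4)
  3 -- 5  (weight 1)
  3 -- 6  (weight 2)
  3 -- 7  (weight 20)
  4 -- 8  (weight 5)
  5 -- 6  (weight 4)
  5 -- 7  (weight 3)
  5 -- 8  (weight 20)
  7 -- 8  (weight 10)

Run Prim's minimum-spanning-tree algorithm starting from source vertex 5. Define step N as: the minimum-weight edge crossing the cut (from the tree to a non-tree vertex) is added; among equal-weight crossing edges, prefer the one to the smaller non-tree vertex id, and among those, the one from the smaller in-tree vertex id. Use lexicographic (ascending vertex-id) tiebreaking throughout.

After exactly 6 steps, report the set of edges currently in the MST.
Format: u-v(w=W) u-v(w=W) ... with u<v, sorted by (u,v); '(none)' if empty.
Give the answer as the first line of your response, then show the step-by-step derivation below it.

2-5(w=7) 2-8(w=4) 3-5(w=1) 3-6(w=2) 4-8(w=5) 5-7(w=3)

step 1: add edge 3-5 (w=1); MST = {3-5(w=1)}
step 2: add edge 3-6 (w=2); MST = {3-5(w=1) 3-6(w=2)}
step 3: add edge 5-7 (w=3); MST = {3-5(w=1) 3-6(w=2) 5-7(w=3)}
step 4: add edge 2-5 (w=7); MST = {2-5(w=7) 3-5(w=1) 3-6(w=2) 5-7(w=3)}
step 5: add edge 2-8 (w=4); MST = {2-5(w=7) 2-8(w=4) 3-5(w=1) 3-6(w=2) 5-7(w=3)}
step 6: add edge 4-8 (w=5); MST = {2-5(w=7) 2-8(w=4) 3-5(w=1) 3-6(w=2) 4-8(w=5) 5-7(w=3)}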